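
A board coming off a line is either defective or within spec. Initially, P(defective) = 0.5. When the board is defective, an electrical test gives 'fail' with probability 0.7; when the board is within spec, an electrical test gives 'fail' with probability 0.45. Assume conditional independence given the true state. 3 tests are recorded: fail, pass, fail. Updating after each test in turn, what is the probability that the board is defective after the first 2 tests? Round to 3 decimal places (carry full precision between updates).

0.459

After 'fail': P(defective) = 0.7·0.5000 / (0.7·0.5000 + 0.45·0.5000) ≈ 0.6087
After 'pass': P(defective) = 0.3·0.6087 / (0.3·0.6087 + 0.55·0.3913) ≈ 0.4590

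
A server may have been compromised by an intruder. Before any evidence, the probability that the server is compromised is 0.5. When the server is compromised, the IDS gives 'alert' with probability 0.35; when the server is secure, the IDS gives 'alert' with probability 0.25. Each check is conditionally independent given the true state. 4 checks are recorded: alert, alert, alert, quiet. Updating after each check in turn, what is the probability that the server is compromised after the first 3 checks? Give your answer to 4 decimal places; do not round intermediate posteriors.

After 'alert': P(compromised) = 0.35·0.5000 / (0.35·0.5000 + 0.25·0.5000) ≈ 0.5833
After 'alert': P(compromised) = 0.35·0.5833 / (0.35·0.5833 + 0.25·0.4167) ≈ 0.6622
After 'alert': P(compromised) = 0.35·0.6622 / (0.35·0.6622 + 0.25·0.3378) ≈ 0.7329

0.7329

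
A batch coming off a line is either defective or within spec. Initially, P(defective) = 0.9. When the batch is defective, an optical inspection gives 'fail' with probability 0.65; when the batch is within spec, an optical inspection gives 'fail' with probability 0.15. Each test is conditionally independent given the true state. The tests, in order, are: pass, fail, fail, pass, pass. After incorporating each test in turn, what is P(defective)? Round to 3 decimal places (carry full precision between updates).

Each posterior becomes the prior for the next update.
After 'pass': P(defective) = 0.35·0.9000 / (0.35·0.9000 + 0.85·0.1000) ≈ 0.7875
After 'fail': P(defective) = 0.65·0.7875 / (0.65·0.7875 + 0.15·0.2125) ≈ 0.9414
After 'fail': P(defective) = 0.65·0.9414 / (0.65·0.9414 + 0.15·0.0586) ≈ 0.9858
After 'pass': P(defective) = 0.35·0.9858 / (0.35·0.9858 + 0.85·0.0142) ≈ 0.9663
After 'pass': P(defective) = 0.35·0.9663 / (0.35·0.9663 + 0.85·0.0337) ≈ 0.9219

0.922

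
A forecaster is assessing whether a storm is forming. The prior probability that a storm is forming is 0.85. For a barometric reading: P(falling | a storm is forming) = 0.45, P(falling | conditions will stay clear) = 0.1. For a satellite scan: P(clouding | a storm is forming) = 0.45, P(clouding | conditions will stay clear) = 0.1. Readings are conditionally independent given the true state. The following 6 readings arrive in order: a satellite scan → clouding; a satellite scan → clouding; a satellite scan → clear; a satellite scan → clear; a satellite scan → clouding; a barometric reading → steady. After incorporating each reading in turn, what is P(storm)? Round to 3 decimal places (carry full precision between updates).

0.992

After a satellite scan='clouding': P(storm) = 0.45·0.8500 / (0.45·0.8500 + 0.1·0.1500) ≈ 0.9623
After a satellite scan='clouding': P(storm) = 0.45·0.9623 / (0.45·0.9623 + 0.1·0.0377) ≈ 0.9914
After a satellite scan='clear': P(storm) = 0.55·0.9914 / (0.55·0.9914 + 0.9·0.0086) ≈ 0.9859
After a satellite scan='clear': P(storm) = 0.55·0.9859 / (0.55·0.9859 + 0.9·0.0141) ≈ 0.9772
After a satellite scan='clouding': P(storm) = 0.45·0.9772 / (0.45·0.9772 + 0.1·0.0228) ≈ 0.9948
After a barometric reading='steady': P(storm) = 0.55·0.9948 / (0.55·0.9948 + 0.9·0.0052) ≈ 0.9916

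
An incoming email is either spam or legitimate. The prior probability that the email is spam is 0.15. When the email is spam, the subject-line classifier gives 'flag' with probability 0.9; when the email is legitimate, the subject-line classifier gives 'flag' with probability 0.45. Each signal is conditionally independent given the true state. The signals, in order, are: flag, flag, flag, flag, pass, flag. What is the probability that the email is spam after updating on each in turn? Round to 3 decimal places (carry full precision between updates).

After 'flag': P(spam) = 0.9·0.1500 / (0.9·0.1500 + 0.45·0.8500) ≈ 0.2609
After 'flag': P(spam) = 0.9·0.2609 / (0.9·0.2609 + 0.45·0.7391) ≈ 0.4138
After 'flag': P(spam) = 0.9·0.4138 / (0.9·0.4138 + 0.45·0.5862) ≈ 0.5854
After 'flag': P(spam) = 0.9·0.5854 / (0.9·0.5854 + 0.45·0.4146) ≈ 0.7385
After 'pass': P(spam) = 0.1·0.7385 / (0.1·0.7385 + 0.55·0.2615) ≈ 0.3392
After 'flag': P(spam) = 0.9·0.3392 / (0.9·0.3392 + 0.45·0.6608) ≈ 0.5066

0.507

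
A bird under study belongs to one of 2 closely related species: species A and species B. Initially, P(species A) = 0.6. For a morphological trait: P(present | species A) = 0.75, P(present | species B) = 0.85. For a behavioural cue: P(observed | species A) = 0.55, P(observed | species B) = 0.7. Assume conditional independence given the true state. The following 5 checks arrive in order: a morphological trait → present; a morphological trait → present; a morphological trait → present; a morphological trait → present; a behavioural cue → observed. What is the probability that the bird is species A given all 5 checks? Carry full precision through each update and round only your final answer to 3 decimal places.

Apply Bayes' rule sequentially, carrying P(species A) forward.
After a morphological trait='present': P(species A) = 0.75·0.6000 / (0.75·0.6000 + 0.85·0.4000) ≈ 0.5696
After a morphological trait='present': P(species A) = 0.75·0.5696 / (0.75·0.5696 + 0.85·0.4304) ≈ 0.5387
After a morphological trait='present': P(species A) = 0.75·0.5387 / (0.75·0.5387 + 0.85·0.4613) ≈ 0.5075
After a morphological trait='present': P(species A) = 0.75·0.5075 / (0.75·0.5075 + 0.85·0.4925) ≈ 0.4762
After a behavioural cue='observed': P(species A) = 0.55·0.4762 / (0.55·0.4762 + 0.7·0.5238) ≈ 0.4167

0.417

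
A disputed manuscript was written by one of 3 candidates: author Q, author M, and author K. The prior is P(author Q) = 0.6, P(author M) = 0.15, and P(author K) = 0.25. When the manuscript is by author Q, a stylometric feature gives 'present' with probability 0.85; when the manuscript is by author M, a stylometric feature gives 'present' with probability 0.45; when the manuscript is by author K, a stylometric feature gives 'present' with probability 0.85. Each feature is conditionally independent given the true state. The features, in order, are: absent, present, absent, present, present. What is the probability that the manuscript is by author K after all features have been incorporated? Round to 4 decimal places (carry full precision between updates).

0.2175

After 'absent': normaliser = 0.15·0.6000 + 0.55·0.1500 + 0.15·0.2500; P(author Q) ≈ 0.4286, P(author M) ≈ 0.3929, P(author K) ≈ 0.1786
After 'present': normaliser = 0.85·0.4286 + 0.45·0.3929 + 0.85·0.1786; P(author Q) ≈ 0.5258, P(author M) ≈ 0.2552, P(author K) ≈ 0.2191
After 'absent': normaliser = 0.15·0.5258 + 0.55·0.2552 + 0.15·0.2191; P(author Q) ≈ 0.3129, P(author M) ≈ 0.5567, P(author K) ≈ 0.1304
After 'present': normaliser = 0.85·0.3129 + 0.45·0.5567 + 0.85·0.1304; P(author Q) ≈ 0.4240, P(author M) ≈ 0.3994, P(author K) ≈ 0.1767
After 'present': normaliser = 0.85·0.4240 + 0.45·0.3994 + 0.85·0.1767; P(author Q) ≈ 0.5221, P(author M) ≈ 0.2604, P(author K) ≈ 0.2175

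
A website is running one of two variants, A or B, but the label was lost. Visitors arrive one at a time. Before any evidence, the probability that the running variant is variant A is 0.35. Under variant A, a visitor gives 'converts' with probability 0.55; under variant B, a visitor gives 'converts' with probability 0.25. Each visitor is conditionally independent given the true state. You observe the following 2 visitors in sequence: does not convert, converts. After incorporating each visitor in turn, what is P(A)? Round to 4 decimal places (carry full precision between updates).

After 'does not convert': P(A) = 0.45·0.3500 / (0.45·0.3500 + 0.75·0.6500) ≈ 0.2442
After 'converts': P(A) = 0.55·0.2442 / (0.55·0.2442 + 0.25·0.7558) ≈ 0.4155

0.4155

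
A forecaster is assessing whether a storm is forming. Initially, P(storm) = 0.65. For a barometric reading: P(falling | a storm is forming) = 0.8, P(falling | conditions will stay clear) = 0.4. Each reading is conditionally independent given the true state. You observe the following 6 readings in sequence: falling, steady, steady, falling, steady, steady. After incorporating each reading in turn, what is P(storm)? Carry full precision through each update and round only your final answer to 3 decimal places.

After 'falling': P(storm) = 0.8·0.6500 / (0.8·0.6500 + 0.4·0.3500) ≈ 0.7879
After 'steady': P(storm) = 0.2·0.7879 / (0.2·0.7879 + 0.6·0.2121) ≈ 0.5532
After 'steady': P(storm) = 0.2·0.5532 / (0.2·0.5532 + 0.6·0.4468) ≈ 0.2921
After 'falling': P(storm) = 0.8·0.2921 / (0.8·0.2921 + 0.4·0.7079) ≈ 0.4522
After 'steady': P(storm) = 0.2·0.4522 / (0.2·0.4522 + 0.6·0.5478) ≈ 0.2158
After 'steady': P(storm) = 0.2·0.2158 / (0.2·0.2158 + 0.6·0.7842) ≈ 0.0840

0.084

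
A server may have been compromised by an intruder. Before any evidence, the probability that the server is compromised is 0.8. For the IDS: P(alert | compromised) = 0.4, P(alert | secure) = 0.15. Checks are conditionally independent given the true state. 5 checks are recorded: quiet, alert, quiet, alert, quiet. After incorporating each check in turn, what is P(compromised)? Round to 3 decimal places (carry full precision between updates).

0.909

After 'quiet': P(compromised) = 0.6·0.8000 / (0.6·0.8000 + 0.85·0.2000) ≈ 0.7385
After 'alert': P(compromised) = 0.4·0.7385 / (0.4·0.7385 + 0.15·0.2615) ≈ 0.8828
After 'quiet': P(compromised) = 0.6·0.8828 / (0.6·0.8828 + 0.85·0.1172) ≈ 0.8416
After 'alert': P(compromised) = 0.4·0.8416 / (0.4·0.8416 + 0.15·0.1584) ≈ 0.9341
After 'quiet': P(compromised) = 0.6·0.9341 / (0.6·0.9341 + 0.85·0.0659) ≈ 0.9091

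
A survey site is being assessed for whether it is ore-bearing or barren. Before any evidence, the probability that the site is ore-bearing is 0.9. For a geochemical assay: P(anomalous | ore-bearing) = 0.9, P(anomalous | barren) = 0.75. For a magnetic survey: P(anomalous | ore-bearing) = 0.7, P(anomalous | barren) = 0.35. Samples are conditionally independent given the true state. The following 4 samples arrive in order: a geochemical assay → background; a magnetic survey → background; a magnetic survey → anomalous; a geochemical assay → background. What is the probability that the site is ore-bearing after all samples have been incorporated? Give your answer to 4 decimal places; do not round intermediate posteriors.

0.5707

Apply Bayes' rule sequentially, carrying P(ore) forward.
After a geochemical assay='background': P(ore) = 0.1·0.9000 / (0.1·0.9000 + 0.25·0.1000) ≈ 0.7826
After a magnetic survey='background': P(ore) = 0.3·0.7826 / (0.3·0.7826 + 0.65·0.2174) ≈ 0.6243
After a magnetic survey='anomalous': P(ore) = 0.7·0.6243 / (0.7·0.6243 + 0.35·0.3757) ≈ 0.7687
After a geochemical assay='background': P(ore) = 0.1·0.7687 / (0.1·0.7687 + 0.25·0.2313) ≈ 0.5707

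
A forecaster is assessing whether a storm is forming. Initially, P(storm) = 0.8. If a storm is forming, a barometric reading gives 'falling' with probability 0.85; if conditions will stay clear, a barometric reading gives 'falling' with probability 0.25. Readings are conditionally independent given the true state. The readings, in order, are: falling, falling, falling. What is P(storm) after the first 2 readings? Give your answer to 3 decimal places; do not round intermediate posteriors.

After 'falling': P(storm) = 0.85·0.8000 / (0.85·0.8000 + 0.25·0.2000) ≈ 0.9315
After 'falling': P(storm) = 0.85·0.9315 / (0.85·0.9315 + 0.25·0.0685) ≈ 0.9788

0.979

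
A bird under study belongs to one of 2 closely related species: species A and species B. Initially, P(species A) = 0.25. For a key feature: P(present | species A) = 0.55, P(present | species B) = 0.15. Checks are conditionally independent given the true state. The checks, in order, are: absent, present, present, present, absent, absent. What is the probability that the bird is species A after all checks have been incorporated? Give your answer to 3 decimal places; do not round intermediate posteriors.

Apply Bayes' rule sequentially, carrying P(species A) forward.
After 'absent': P(species A) = 0.45·0.2500 / (0.45·0.2500 + 0.85·0.7500) ≈ 0.1500
After 'present': P(species A) = 0.55·0.1500 / (0.55·0.1500 + 0.15·0.8500) ≈ 0.3929
After 'present': P(species A) = 0.55·0.3929 / (0.55·0.3929 + 0.15·0.6071) ≈ 0.7035
After 'present': P(species A) = 0.55·0.7035 / (0.55·0.7035 + 0.15·0.2965) ≈ 0.8969
After 'absent': P(species A) = 0.45·0.8969 / (0.45·0.8969 + 0.85·0.1031) ≈ 0.8216
After 'absent': P(species A) = 0.45·0.8216 / (0.45·0.8216 + 0.85·0.1784) ≈ 0.7092

0.709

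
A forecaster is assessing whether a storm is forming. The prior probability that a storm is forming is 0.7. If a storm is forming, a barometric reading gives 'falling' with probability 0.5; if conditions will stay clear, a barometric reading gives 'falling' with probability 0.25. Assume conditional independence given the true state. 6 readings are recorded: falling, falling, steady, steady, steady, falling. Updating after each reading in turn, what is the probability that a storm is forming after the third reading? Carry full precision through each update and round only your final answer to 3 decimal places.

After 'falling': P(storm) = 0.5·0.7000 / (0.5·0.7000 + 0.25·0.3000) ≈ 0.8235
After 'falling': P(storm) = 0.5·0.8235 / (0.5·0.8235 + 0.25·0.1765) ≈ 0.9032
After 'steady': P(storm) = 0.5·0.9032 / (0.5·0.9032 + 0.75·0.0968) ≈ 0.8615

0.862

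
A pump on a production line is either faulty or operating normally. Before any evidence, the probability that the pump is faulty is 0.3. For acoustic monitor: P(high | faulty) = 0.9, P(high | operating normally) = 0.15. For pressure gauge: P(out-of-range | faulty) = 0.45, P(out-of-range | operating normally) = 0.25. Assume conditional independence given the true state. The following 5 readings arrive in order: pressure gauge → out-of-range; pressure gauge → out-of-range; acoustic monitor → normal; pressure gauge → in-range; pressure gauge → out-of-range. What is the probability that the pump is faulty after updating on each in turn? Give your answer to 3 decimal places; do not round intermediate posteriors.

0.177

After pressure gauge='out-of-range': P(faulty) = 0.45·0.3000 / (0.45·0.3000 + 0.25·0.7000) ≈ 0.4355
After pressure gauge='out-of-range': P(faulty) = 0.45·0.4355 / (0.45·0.4355 + 0.25·0.5645) ≈ 0.5813
After acoustic monitor='normal': P(faulty) = 0.1·0.5813 / (0.1·0.5813 + 0.85·0.4187) ≈ 0.1404
After pressure gauge='in-range': P(faulty) = 0.55·0.1404 / (0.55·0.1404 + 0.75·0.8596) ≈ 0.1070
After pressure gauge='out-of-range': P(faulty) = 0.45·0.1070 / (0.45·0.1070 + 0.25·0.8930) ≈ 0.1774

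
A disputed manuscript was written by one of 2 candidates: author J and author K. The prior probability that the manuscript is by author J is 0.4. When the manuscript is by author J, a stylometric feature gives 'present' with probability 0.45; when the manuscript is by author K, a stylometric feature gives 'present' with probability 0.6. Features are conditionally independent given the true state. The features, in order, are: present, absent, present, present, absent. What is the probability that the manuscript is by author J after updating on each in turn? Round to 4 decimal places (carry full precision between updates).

0.3471

After 'present': P(author J) = 0.45·0.4000 / (0.45·0.4000 + 0.6·0.6000) ≈ 0.3333
After 'absent': P(author J) = 0.55·0.3333 / (0.55·0.3333 + 0.4·0.6667) ≈ 0.4074
After 'present': P(author J) = 0.45·0.4074 / (0.45·0.4074 + 0.6·0.5926) ≈ 0.3402
After 'present': P(author J) = 0.45·0.3402 / (0.45·0.3402 + 0.6·0.6598) ≈ 0.2789
After 'absent': P(author J) = 0.55·0.2789 / (0.55·0.2789 + 0.4·0.7211) ≈ 0.3471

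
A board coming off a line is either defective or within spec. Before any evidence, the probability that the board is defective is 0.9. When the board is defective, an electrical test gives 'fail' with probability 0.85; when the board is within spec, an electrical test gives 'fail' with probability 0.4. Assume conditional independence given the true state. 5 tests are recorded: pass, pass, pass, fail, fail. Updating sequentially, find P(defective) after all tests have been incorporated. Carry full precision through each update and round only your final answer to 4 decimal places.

After 'pass': P(defective) = 0.15·0.9000 / (0.15·0.9000 + 0.6·0.1000) ≈ 0.6923
After 'pass': P(defective) = 0.15·0.6923 / (0.15·0.6923 + 0.6·0.3077) ≈ 0.3600
After 'pass': P(defective) = 0.15·0.3600 / (0.15·0.3600 + 0.6·0.6400) ≈ 0.1233
After 'fail': P(defective) = 0.85·0.1233 / (0.85·0.1233 + 0.4·0.8767) ≈ 0.2301
After 'fail': P(defective) = 0.85·0.2301 / (0.85·0.2301 + 0.4·0.7699) ≈ 0.3884

0.3884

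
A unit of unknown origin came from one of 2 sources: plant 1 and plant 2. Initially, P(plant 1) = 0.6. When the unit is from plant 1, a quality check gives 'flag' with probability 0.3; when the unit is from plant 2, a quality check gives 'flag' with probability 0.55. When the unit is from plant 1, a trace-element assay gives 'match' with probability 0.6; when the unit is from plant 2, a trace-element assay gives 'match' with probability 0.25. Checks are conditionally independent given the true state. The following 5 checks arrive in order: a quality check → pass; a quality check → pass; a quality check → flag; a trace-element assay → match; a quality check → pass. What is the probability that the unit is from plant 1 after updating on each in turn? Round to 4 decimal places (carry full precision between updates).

0.8808

After a quality check='pass': P(plant 1) = 0.7·0.6000 / (0.7·0.6000 + 0.45·0.4000) ≈ 0.7000
After a quality check='pass': P(plant 1) = 0.7·0.7000 / (0.7·0.7000 + 0.45·0.3000) ≈ 0.7840
After a quality check='flag': P(plant 1) = 0.3·0.7840 / (0.3·0.7840 + 0.55·0.2160) ≈ 0.6644
After a trace-element assay='match': P(plant 1) = 0.6·0.6644 / (0.6·0.6644 + 0.25·0.3356) ≈ 0.8261
After a quality check='pass': P(plant 1) = 0.7·0.8261 / (0.7·0.8261 + 0.45·0.1739) ≈ 0.8808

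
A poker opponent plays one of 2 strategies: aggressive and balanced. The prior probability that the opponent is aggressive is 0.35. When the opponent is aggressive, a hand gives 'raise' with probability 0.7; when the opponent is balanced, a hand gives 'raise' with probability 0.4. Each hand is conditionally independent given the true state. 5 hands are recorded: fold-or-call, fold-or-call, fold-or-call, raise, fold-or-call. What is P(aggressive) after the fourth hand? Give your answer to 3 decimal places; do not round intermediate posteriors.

0.105

Each posterior becomes the prior for the next update.
After 'fold-or-call': P(aggressive) = 0.3·0.3500 / (0.3·0.3500 + 0.6·0.6500) ≈ 0.2121
After 'fold-or-call': P(aggressive) = 0.3·0.2121 / (0.3·0.2121 + 0.6·0.7879) ≈ 0.1186
After 'fold-or-call': P(aggressive) = 0.3·0.1186 / (0.3·0.1186 + 0.6·0.8814) ≈ 0.0631
After 'raise': P(aggressive) = 0.7·0.0631 / (0.7·0.0631 + 0.4·0.9369) ≈ 0.1054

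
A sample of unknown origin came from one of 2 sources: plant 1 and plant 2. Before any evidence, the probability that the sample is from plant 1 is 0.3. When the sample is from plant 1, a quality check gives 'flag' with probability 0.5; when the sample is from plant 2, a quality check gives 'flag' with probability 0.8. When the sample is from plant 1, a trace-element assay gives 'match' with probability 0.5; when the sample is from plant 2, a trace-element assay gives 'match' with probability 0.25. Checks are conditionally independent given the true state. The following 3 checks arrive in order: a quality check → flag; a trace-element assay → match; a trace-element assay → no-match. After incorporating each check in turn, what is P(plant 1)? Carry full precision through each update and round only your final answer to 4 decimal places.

0.2632

After a quality check='flag': P(plant 1) = 0.5·0.3000 / (0.5·0.3000 + 0.8·0.7000) ≈ 0.2113
After a trace-element assay='match': P(plant 1) = 0.5·0.2113 / (0.5·0.2113 + 0.25·0.7887) ≈ 0.3488
After a trace-element assay='no-match': P(plant 1) = 0.5·0.3488 / (0.5·0.3488 + 0.75·0.6512) ≈ 0.2632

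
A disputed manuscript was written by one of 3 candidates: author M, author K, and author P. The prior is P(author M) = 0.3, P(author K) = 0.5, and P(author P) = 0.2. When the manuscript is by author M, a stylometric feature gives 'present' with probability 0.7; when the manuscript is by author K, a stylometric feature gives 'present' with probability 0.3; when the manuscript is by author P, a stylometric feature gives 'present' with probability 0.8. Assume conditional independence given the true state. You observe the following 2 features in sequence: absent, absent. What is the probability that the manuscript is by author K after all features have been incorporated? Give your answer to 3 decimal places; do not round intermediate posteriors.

0.875

After 'absent': normaliser = 0.3·0.3000 + 0.7·0.5000 + 0.2·0.2000; P(author M) ≈ 0.1875, P(author K) ≈ 0.7292, P(author P) ≈ 0.0833
After 'absent': normaliser = 0.3·0.1875 + 0.7·0.7292 + 0.2·0.0833; P(author M) ≈ 0.0964, P(author K) ≈ 0.8750, P(author P) ≈ 0.0286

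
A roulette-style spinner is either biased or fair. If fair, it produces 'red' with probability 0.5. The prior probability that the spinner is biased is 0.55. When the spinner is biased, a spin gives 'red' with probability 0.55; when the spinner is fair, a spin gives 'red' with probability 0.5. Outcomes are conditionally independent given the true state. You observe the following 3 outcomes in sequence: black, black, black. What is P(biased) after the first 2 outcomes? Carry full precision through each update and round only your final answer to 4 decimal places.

0.4975

After 'black': P(biased) = 0.45·0.5500 / (0.45·0.5500 + 0.5·0.4500) ≈ 0.5238
After 'black': P(biased) = 0.45·0.5238 / (0.45·0.5238 + 0.5·0.4762) ≈ 0.4975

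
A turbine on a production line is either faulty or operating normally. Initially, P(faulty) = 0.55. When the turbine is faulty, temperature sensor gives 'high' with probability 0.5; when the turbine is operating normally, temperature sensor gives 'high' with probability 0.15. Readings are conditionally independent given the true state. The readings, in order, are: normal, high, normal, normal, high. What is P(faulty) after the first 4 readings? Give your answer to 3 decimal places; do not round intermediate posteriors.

0.453

After 'normal': P(faulty) = 0.5·0.5500 / (0.5·0.5500 + 0.85·0.4500) ≈ 0.4183
After 'high': P(faulty) = 0.5·0.4183 / (0.5·0.4183 + 0.15·0.5817) ≈ 0.7056
After 'normal': P(faulty) = 0.5·0.7056 / (0.5·0.7056 + 0.85·0.2944) ≈ 0.5850
After 'normal': P(faulty) = 0.5·0.5850 / (0.5·0.5850 + 0.85·0.4150) ≈ 0.4533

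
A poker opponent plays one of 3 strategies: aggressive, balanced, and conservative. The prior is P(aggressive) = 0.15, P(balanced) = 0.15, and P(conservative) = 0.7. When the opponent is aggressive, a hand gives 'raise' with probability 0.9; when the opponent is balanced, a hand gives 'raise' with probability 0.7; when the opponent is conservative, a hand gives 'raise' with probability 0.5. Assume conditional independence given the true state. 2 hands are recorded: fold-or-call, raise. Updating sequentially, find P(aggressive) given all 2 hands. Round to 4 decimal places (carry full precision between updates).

After 'fold-or-call': normaliser = 0.1·0.1500 + 0.3·0.1500 + 0.5·0.7000; P(aggressive) ≈ 0.0366, P(balanced) ≈ 0.1098, P(conservative) ≈ 0.8537
After 'raise': normaliser = 0.9·0.0366 + 0.7·0.1098 + 0.5·0.8537; P(aggressive) ≈ 0.0614, P(balanced) ≈ 0.1432, P(conservative) ≈ 0.7955

0.0614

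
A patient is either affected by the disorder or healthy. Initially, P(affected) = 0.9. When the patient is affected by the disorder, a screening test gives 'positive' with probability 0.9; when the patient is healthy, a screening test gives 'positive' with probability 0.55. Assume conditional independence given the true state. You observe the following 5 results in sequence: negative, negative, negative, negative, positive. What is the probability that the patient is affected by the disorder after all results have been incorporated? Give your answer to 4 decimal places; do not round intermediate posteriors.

0.0347

Each posterior becomes the prior for the next update.
After 'negative': P(affected) = 0.1·0.9000 / (0.1·0.9000 + 0.45·0.1000) ≈ 0.6667
After 'negative': P(affected) = 0.1·0.6667 / (0.1·0.6667 + 0.45·0.3333) ≈ 0.3077
After 'negative': P(affected) = 0.1·0.3077 / (0.1·0.3077 + 0.45·0.6923) ≈ 0.0899
After 'negative': P(affected) = 0.1·0.0899 / (0.1·0.0899 + 0.45·0.9101) ≈ 0.0215
After 'positive': P(affected) = 0.9·0.0215 / (0.9·0.0215 + 0.55·0.9785) ≈ 0.0347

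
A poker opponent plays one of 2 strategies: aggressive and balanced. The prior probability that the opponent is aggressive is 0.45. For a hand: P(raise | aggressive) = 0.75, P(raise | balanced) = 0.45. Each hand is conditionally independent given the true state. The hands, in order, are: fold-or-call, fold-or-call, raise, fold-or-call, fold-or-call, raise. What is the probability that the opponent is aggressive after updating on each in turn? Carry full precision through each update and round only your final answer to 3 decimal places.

0.088

After 'fold-or-call': P(aggressive) = 0.25·0.4500 / (0.25·0.4500 + 0.55·0.5500) ≈ 0.2711
After 'fold-or-call': P(aggressive) = 0.25·0.2711 / (0.25·0.2711 + 0.55·0.7289) ≈ 0.1446
After 'raise': P(aggressive) = 0.75·0.1446 / (0.75·0.1446 + 0.45·0.8554) ≈ 0.2198
After 'fold-or-call': P(aggressive) = 0.25·0.2198 / (0.25·0.2198 + 0.55·0.7802) ≈ 0.1135
After 'fold-or-call': P(aggressive) = 0.25·0.1135 / (0.25·0.1135 + 0.55·0.8865) ≈ 0.0550
After 'raise': P(aggressive) = 0.75·0.0550 / (0.75·0.0550 + 0.45·0.9450) ≈ 0.0884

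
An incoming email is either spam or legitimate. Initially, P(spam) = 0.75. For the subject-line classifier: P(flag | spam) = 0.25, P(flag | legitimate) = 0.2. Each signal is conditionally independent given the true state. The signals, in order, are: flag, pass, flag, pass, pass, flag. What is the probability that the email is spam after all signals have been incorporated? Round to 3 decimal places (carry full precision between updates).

After 'flag': P(spam) = 0.25·0.7500 / (0.25·0.7500 + 0.2·0.2500) ≈ 0.7895
After 'pass': P(spam) = 0.75·0.7895 / (0.75·0.7895 + 0.8·0.2105) ≈ 0.7785
After 'flag': P(spam) = 0.25·0.7785 / (0.25·0.7785 + 0.2·0.2215) ≈ 0.8146
After 'pass': P(spam) = 0.75·0.8146 / (0.75·0.8146 + 0.8·0.1854) ≈ 0.8047
After 'pass': P(spam) = 0.75·0.8047 / (0.75·0.8047 + 0.8·0.1953) ≈ 0.7943
After 'flag': P(spam) = 0.25·0.7943 / (0.25·0.7943 + 0.2·0.2057) ≈ 0.8284

0.828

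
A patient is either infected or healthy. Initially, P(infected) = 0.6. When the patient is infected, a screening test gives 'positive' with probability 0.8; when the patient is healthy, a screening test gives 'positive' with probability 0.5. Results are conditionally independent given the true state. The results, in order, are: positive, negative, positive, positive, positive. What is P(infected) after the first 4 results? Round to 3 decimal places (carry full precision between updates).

0.711

After 'positive': P(infected) = 0.8·0.6000 / (0.8·0.6000 + 0.5·0.4000) ≈ 0.7059
After 'negative': P(infected) = 0.2·0.7059 / (0.2·0.7059 + 0.5·0.2941) ≈ 0.4898
After 'positive': P(infected) = 0.8·0.4898 / (0.8·0.4898 + 0.5·0.5102) ≈ 0.6057
After 'positive': P(infected) = 0.8·0.6057 / (0.8·0.6057 + 0.5·0.3943) ≈ 0.7108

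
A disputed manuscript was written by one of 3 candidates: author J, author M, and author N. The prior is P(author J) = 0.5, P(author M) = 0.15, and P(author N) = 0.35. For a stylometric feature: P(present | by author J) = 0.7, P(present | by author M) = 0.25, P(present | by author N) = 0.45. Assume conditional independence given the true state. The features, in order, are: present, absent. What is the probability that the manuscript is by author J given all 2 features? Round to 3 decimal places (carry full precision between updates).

0.478

Apply Bayes' rule sequentially, carrying P(author J) forward.
After 'present': normaliser = 0.7·0.5000 + 0.25·0.1500 + 0.45·0.3500; P(author J) ≈ 0.6422, P(author M) ≈ 0.0688, P(author N) ≈ 0.2890
After 'absent': normaliser = 0.3·0.6422 + 0.75·0.0688 + 0.55·0.2890; P(author J) ≈ 0.4778, P(author M) ≈ 0.1280, P(author N) ≈ 0.3942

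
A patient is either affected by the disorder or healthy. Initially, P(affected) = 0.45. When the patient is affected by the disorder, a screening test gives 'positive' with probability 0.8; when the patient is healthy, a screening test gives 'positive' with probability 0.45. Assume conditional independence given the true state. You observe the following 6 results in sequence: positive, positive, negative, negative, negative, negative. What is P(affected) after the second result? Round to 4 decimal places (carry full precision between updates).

After 'positive': P(affected) = 0.8·0.4500 / (0.8·0.4500 + 0.45·0.5500) ≈ 0.5926
After 'positive': P(affected) = 0.8·0.5926 / (0.8·0.5926 + 0.45·0.4074) ≈ 0.7211

0.7211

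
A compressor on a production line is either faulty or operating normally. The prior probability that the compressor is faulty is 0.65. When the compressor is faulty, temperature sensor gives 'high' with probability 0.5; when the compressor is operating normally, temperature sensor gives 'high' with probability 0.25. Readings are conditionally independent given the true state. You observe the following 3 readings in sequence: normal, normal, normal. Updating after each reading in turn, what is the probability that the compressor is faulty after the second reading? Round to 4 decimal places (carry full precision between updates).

0.4522

Each posterior becomes the prior for the next update.
After 'normal': P(faulty) = 0.5·0.6500 / (0.5·0.6500 + 0.75·0.3500) ≈ 0.5532
After 'normal': P(faulty) = 0.5·0.5532 / (0.5·0.5532 + 0.75·0.4468) ≈ 0.4522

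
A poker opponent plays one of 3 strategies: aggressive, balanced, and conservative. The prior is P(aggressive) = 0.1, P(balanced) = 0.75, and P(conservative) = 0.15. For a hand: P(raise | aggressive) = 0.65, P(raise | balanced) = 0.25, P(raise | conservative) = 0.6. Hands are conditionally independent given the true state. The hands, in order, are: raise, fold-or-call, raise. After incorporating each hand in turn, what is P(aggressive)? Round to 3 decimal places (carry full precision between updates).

0.207

After 'raise': normaliser = 0.65·0.1000 + 0.25·0.7500 + 0.6·0.1500; P(aggressive) ≈ 0.1898, P(balanced) ≈ 0.5474, P(conservative) ≈ 0.2628
After 'fold-or-call': normaliser = 0.35·0.1898 + 0.75·0.5474 + 0.4·0.2628; P(aggressive) ≈ 0.1141, P(balanced) ≈ 0.7053, P(conservative) ≈ 0.1806
After 'raise': normaliser = 0.65·0.1141 + 0.25·0.7053 + 0.6·0.1806; P(aggressive) ≈ 0.2067, P(balanced) ≈ 0.4914, P(conservative) ≈ 0.3019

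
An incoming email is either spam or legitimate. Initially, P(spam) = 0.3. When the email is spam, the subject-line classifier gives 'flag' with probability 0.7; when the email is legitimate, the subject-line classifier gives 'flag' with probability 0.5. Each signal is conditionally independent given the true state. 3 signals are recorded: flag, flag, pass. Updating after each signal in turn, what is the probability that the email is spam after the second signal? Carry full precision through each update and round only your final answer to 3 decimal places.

After 'flag': P(spam) = 0.7·0.3000 / (0.7·0.3000 + 0.5·0.7000) ≈ 0.3750
After 'flag': P(spam) = 0.7·0.3750 / (0.7·0.3750 + 0.5·0.6250) ≈ 0.4565

0.457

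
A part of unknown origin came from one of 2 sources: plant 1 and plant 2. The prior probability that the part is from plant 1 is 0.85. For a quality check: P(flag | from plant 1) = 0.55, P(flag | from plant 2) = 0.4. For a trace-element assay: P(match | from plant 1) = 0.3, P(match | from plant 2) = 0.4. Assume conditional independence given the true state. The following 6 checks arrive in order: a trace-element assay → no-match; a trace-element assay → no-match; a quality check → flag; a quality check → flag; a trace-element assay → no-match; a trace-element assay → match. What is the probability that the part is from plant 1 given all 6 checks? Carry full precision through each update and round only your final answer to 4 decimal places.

0.9273

After a trace-element assay='no-match': P(plant 1) = 0.7·0.8500 / (0.7·0.8500 + 0.6·0.1500) ≈ 0.8686
After a trace-element assay='no-match': P(plant 1) = 0.7·0.8686 / (0.7·0.8686 + 0.6·0.1314) ≈ 0.8852
After a quality check='flag': P(plant 1) = 0.55·0.8852 / (0.55·0.8852 + 0.4·0.1148) ≈ 0.9138
After a quality check='flag': P(plant 1) = 0.55·0.9138 / (0.55·0.9138 + 0.4·0.0862) ≈ 0.9358
After a trace-element assay='no-match': P(plant 1) = 0.7·0.9358 / (0.7·0.9358 + 0.6·0.0642) ≈ 0.9445
After a trace-element assay='match': P(plant 1) = 0.3·0.9445 / (0.3·0.9445 + 0.4·0.0555) ≈ 0.9273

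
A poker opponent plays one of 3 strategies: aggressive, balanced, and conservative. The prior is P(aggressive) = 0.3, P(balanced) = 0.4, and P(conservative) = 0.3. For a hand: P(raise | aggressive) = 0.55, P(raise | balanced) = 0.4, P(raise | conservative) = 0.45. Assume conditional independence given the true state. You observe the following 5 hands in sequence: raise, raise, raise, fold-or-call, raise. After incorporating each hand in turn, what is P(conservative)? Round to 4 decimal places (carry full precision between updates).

0.2678

After 'raise': normaliser = 0.55·0.3000 + 0.4·0.4000 + 0.45·0.3000; P(aggressive) ≈ 0.3587, P(balanced) ≈ 0.3478, P(conservative) ≈ 0.2935
After 'raise': normaliser = 0.55·0.3587 + 0.4·0.3478 + 0.45·0.2935; P(aggressive) ≈ 0.4211, P(balanced) ≈ 0.2970, P(conservative) ≈ 0.2819
After 'raise': normaliser = 0.55·0.4211 + 0.4·0.2970 + 0.45·0.2819; P(aggressive) ≈ 0.4853, P(balanced) ≈ 0.2489, P(conservative) ≈ 0.2658
After 'fold-or-call': normaliser = 0.45·0.4853 + 0.6·0.2489 + 0.55·0.2658; P(aggressive) ≈ 0.4249, P(balanced) ≈ 0.2906, P(conservative) ≈ 0.2845
After 'raise': normaliser = 0.55·0.4249 + 0.4·0.2906 + 0.45·0.2845; P(aggressive) ≈ 0.4890, P(balanced) ≈ 0.2432, P(conservative) ≈ 0.2678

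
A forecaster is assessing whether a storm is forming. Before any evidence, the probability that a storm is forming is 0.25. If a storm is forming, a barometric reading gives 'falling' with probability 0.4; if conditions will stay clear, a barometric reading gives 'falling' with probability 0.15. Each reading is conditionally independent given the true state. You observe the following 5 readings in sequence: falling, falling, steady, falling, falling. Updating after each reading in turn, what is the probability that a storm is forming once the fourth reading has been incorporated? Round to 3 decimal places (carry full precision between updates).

After 'falling': P(storm) = 0.4·0.2500 / (0.4·0.2500 + 0.15·0.7500) ≈ 0.4706
After 'falling': P(storm) = 0.4·0.4706 / (0.4·0.4706 + 0.15·0.5294) ≈ 0.7033
After 'steady': P(storm) = 0.6·0.7033 / (0.6·0.7033 + 0.85·0.2967) ≈ 0.6259
After 'falling': P(storm) = 0.4·0.6259 / (0.4·0.6259 + 0.15·0.3741) ≈ 0.8169

0.817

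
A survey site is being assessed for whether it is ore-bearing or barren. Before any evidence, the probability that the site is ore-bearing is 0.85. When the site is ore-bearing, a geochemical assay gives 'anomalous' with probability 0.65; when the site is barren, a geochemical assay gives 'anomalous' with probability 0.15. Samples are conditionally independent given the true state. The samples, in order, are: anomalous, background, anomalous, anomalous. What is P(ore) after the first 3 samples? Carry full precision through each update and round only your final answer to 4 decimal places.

0.9777

After 'anomalous': P(ore) = 0.65·0.8500 / (0.65·0.8500 + 0.15·0.1500) ≈ 0.9609
After 'background': P(ore) = 0.35·0.9609 / (0.35·0.9609 + 0.85·0.0391) ≈ 0.9100
After 'anomalous': P(ore) = 0.65·0.9100 / (0.65·0.9100 + 0.15·0.0900) ≈ 0.9777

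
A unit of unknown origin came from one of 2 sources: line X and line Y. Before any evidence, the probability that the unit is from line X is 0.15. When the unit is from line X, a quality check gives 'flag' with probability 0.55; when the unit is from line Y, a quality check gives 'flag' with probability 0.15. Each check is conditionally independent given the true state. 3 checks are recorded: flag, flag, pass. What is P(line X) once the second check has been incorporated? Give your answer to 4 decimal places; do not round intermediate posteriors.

After 'flag': P(line X) = 0.55·0.1500 / (0.55·0.1500 + 0.15·0.8500) ≈ 0.3929
After 'flag': P(line X) = 0.55·0.3929 / (0.55·0.3929 + 0.15·0.6071) ≈ 0.7035

0.7035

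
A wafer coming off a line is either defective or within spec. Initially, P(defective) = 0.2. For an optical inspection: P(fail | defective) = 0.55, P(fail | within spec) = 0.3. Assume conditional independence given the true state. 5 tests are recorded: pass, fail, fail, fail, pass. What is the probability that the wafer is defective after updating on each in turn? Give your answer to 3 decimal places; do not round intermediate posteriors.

After 'pass': P(defective) = 0.45·0.2000 / (0.45·0.2000 + 0.7·0.8000) ≈ 0.1385
After 'fail': P(defective) = 0.55·0.1385 / (0.55·0.1385 + 0.3·0.8615) ≈ 0.2276
After 'fail': P(defective) = 0.55·0.2276 / (0.55·0.2276 + 0.3·0.7724) ≈ 0.3507
After 'fail': P(defective) = 0.55·0.3507 / (0.55·0.3507 + 0.3·0.6493) ≈ 0.4976
After 'pass': P(defective) = 0.45·0.4976 / (0.45·0.4976 + 0.7·0.5024) ≈ 0.3890

0.389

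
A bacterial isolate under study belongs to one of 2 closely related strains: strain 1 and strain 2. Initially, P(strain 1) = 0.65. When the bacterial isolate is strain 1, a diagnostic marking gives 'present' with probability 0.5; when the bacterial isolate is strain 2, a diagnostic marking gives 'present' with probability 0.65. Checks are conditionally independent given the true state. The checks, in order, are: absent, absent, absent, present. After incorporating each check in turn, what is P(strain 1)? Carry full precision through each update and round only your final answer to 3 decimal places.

Apply Bayes' rule sequentially, carrying P(strain 1) forward.
After 'absent': P(strain 1) = 0.5·0.6500 / (0.5·0.6500 + 0.35·0.3500) ≈ 0.7263
After 'absent': P(strain 1) = 0.5·0.7263 / (0.5·0.7263 + 0.35·0.2737) ≈ 0.7912
After 'absent': P(strain 1) = 0.5·0.7912 / (0.5·0.7912 + 0.35·0.2088) ≈ 0.8441
After 'present': P(strain 1) = 0.5·0.8441 / (0.5·0.8441 + 0.65·0.1559) ≈ 0.8064

0.806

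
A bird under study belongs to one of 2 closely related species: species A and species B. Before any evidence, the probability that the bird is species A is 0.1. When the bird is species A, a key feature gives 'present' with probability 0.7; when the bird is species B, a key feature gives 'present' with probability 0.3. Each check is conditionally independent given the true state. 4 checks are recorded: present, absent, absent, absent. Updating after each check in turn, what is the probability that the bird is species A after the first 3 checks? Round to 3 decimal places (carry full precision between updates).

0.045

Each posterior becomes the prior for the next update.
After 'present': P(species A) = 0.7·0.1000 / (0.7·0.1000 + 0.3·0.9000) ≈ 0.2059
After 'absent': P(species A) = 0.3·0.2059 / (0.3·0.2059 + 0.7·0.7941) ≈ 0.1000
After 'absent': P(species A) = 0.3·0.1000 / (0.3·0.1000 + 0.7·0.9000) ≈ 0.0455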